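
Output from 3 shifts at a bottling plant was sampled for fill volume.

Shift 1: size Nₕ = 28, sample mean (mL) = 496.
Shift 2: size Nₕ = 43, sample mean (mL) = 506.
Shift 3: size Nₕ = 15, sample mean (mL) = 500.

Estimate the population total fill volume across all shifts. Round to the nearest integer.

43146

1: 28·496 = 13888
2: 43·506 = 21758
3: 15·500 = 7500
τ̂ = Σ Nₕx̄ₕ = 43146.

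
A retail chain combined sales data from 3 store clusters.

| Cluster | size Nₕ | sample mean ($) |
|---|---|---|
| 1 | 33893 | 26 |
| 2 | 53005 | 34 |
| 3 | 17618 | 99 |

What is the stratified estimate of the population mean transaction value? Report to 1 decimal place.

x̄_st = (Σ Nₕx̄ₕ) / (Σ Nₕ) = (33893·26 + 53005·34 + 17618·99) / 104516
= 4427570 / 104516 = 42.363... → 42.4.

42.4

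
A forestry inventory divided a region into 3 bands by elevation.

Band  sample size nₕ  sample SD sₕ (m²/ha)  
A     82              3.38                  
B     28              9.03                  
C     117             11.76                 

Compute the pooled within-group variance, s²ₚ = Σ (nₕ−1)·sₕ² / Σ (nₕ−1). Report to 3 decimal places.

Degrees of freedom: 81 + 27 + 116 = 224.
Σ(nₕ−1)sₕ² = 81·11.4244 + 27·81.5409 + 116·138.2976 = 19169.5023.
s²ₚ = 19169.5023 / 224 = 85.57814... → 85.578.

85.578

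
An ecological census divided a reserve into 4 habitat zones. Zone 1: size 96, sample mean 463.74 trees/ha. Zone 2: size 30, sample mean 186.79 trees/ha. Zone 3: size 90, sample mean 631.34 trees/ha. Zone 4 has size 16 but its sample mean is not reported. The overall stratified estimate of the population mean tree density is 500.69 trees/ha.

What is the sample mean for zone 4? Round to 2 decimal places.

Σ Nₕx̄ₕ = N·μ, so 16·x̄_4 = 232·500.69 − (96·463.74 + 30·186.79 + 90·631.34).
= 116160.08 − 106943.34 = 9216.74.
x̄_4 = 9216.74 / 16 = 576.0463... → 576.05.

576.05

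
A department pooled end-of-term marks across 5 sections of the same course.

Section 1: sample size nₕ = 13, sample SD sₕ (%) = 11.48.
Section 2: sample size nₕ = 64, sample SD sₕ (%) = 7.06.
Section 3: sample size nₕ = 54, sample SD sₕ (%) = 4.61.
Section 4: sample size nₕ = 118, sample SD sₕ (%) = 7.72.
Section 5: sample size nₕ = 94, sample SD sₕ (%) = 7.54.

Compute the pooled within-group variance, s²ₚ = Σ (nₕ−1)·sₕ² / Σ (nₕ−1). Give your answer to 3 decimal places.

53.575

1: (13−1)·11.48² = 12·131.7904 = 1581.4848
2: (64−1)·7.06² = 63·49.8436 = 3140.1468
3: (54−1)·4.61² = 53·21.2521 = 1126.3613
4: (118−1)·7.72² = 117·59.5984 = 6973.0128
5: (94−1)·7.54² = 93·56.8516 = 5287.1988
Numerator = 18108.2045; denominator = Σ(nₕ−1) = 338.
s²ₚ = 18108.2045/338 = 53.57457... → 53.575.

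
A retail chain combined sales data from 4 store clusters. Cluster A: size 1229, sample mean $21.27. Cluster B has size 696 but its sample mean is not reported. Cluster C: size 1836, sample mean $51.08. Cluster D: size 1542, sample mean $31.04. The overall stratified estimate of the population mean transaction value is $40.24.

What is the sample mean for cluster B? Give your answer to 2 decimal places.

65.52

Σ Nₕx̄ₕ = N·μ, so 696·x̄_B = 5303·40.24 − (1229·21.27 + 1836·51.08 + 1542·31.04).
= 213392.72 − 167787.39 = 45605.33.
x̄_B = 45605.33 / 696 = 65.5249... → 65.52.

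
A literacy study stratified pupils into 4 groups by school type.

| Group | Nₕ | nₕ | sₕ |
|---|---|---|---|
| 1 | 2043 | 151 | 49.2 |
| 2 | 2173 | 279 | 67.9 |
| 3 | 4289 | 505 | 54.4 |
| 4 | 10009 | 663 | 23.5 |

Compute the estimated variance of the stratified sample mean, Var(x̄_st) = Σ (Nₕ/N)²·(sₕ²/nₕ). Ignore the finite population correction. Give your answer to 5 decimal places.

0.98079

N = 18514; Wₕ = Nₕ/N.
group 1: (2043/18514)²·49.2²/151 = 0.19520434
group 2: (2173/18514)²·67.9²/279 = 0.22764299
group 3: (4289/18514)²·54.4²/505 = 0.31449808
group 4: (10009/18514)²·23.5²/663 = 0.24344623
Sum = 0.98079164 → 0.98079.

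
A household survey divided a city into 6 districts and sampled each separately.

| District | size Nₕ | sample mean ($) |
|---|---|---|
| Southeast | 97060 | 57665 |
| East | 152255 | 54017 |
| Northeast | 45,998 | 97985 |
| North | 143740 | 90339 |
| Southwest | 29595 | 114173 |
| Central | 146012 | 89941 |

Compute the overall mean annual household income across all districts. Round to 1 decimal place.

x̄_st = (Σ Nₕx̄ₕ) / (Σ Nₕ) = (97060·57665 + 152255·54017 + 45998·97985 + 143740·90339 + 29595·114173 + 146012·89941) / 614660
= 47825180352 / 614660 = 77807.536... → 77807.5.

77807.5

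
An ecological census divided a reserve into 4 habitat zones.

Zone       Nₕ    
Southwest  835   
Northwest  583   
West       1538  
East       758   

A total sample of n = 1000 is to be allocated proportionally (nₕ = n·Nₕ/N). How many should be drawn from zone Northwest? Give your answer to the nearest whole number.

Share of zone Northwest = 583/3714 = 0.15697.
Allocate 1000 × 0.15697 = 156.974... → 157.

157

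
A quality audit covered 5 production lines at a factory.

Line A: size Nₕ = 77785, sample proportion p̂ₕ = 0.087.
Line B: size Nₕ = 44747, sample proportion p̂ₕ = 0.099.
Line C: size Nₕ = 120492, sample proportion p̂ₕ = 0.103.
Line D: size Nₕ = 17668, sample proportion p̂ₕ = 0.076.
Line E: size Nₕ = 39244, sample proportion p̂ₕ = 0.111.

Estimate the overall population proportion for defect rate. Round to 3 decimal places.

0.098

Wₕ = Nₕ/N with N = 299936: 0.2593, 0.1492, 0.4017, 0.0589, 0.1308.
p̂_st = 0.2593·0.087 + 0.1492·0.099 + 0.4017·0.103 + 0.0589·0.076 + 0.1308·0.111 ≈ 0.09771... → 0.098.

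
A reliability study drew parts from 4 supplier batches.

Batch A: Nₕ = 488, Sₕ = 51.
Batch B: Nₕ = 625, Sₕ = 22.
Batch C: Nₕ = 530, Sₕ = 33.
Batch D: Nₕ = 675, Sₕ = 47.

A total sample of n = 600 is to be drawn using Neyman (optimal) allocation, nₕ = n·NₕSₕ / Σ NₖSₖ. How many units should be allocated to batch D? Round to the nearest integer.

217

A: NₕSₕ = 488·51 = 24888
B: NₕSₕ = 625·22 = 13750
C: NₕSₕ = 530·33 = 17490
D: NₕSₕ = 675·47 = 31725
Σ NₕSₕ = 87853.
n_D = 600·31725/87853 = 216.669... → 217.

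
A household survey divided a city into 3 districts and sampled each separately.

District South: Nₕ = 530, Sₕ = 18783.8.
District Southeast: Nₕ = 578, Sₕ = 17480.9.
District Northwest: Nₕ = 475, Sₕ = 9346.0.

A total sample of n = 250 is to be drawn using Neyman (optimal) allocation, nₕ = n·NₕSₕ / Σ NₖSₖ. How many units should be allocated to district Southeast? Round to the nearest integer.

South: NₕSₕ = 530·18783.8 = 9955414
Southeast: NₕSₕ = 578·17480.9 = 10103960.2
Northwest: NₕSₕ = 475·9346.0 = 4439350
Σ NₕSₕ = 24498724.2.
n_Southeast = 250·10103960.2/24498724.2 = 103.107... → 103.

103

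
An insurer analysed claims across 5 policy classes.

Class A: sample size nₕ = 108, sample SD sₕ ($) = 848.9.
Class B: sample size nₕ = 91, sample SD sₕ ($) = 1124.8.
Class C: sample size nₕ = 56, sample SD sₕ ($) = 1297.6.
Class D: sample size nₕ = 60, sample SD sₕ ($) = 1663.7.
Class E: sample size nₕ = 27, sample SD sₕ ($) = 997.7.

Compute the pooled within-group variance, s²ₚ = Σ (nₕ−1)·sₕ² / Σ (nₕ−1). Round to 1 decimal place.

1402869.2

Degrees of freedom: 107 + 90 + 55 + 59 + 26 = 337.
Σ(nₕ−1)sₕ² = 107·720631.21 + 90·1265175.04 + 55·1683765.76 + 59·2767897.69 + 26·995405.29 = 472766911.12.
s²ₚ = 472766911.12 / 337 = 1402869.172... → 1402869.2.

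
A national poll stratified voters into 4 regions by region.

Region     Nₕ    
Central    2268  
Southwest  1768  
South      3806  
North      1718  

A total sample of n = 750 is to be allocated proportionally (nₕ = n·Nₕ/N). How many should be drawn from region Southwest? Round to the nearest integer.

139

N = 2268 + 1768 + 3806 + 1718 = 9560.
n_Southwest = 750·1768/9560 = 138.703... → 139.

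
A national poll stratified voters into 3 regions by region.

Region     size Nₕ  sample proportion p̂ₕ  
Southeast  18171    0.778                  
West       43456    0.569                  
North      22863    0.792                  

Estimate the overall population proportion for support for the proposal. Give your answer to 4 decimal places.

0.6743

Wₕ = Nₕ/N with N = 84490: 0.2151, 0.5143, 0.2706.
p̂_st = 0.2151·0.778 + 0.5143·0.569 + 0.2706·0.792 ≈ 0.674293... → 0.6743.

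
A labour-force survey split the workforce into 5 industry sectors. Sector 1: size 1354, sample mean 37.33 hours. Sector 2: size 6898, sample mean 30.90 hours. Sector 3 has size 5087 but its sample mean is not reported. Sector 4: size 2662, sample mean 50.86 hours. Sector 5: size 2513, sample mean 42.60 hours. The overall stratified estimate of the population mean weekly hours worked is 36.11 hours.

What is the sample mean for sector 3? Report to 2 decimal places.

N = 1354 + 6898 + 5087 + 2662 + 2513 = 18514.
Overall total = μ·N = 36.11·18514 = 668540.54.
Subtract the known strata: 1354·37.33 + 6898·30.90 + 2662·50.86 + 2513·42.60 = 506136.14.
Remaining total for sector 3: 668540.54 − 506136.14 = 162404.4.
Divide by its size: 162404.4 / 5087 = 31.9254... → 31.93.

31.93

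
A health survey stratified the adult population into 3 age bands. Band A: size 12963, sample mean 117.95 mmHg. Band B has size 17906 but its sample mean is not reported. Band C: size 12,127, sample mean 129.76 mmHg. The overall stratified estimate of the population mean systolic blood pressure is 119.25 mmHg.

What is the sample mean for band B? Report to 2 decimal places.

N = 12963 + 17906 + 12127 = 42996.
Overall total = μ·N = 119.25·42996 = 5127273.
Subtract the known strata: 12963·117.95 + 12127·129.76 = 3102585.37.
Remaining total for band B: 5127273 − 3102585.37 = 2024687.63.
Divide by its size: 2024687.63 / 17906 = 113.0731... → 113.07.

113.07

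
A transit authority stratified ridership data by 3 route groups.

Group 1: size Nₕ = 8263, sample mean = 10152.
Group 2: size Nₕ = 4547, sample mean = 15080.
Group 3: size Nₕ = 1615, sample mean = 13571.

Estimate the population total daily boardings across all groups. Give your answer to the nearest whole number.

1: 8263·10152 = 83885976
2: 4547·15080 = 68568760
3: 1615·13571 = 21917165
τ̂ = Σ Nₕx̄ₕ = 174371901.

174371901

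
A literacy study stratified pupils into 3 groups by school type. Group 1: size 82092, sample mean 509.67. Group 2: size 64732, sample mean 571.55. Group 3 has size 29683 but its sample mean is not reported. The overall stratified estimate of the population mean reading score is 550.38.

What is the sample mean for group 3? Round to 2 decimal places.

616.80

N = 82092 + 64732 + 29683 = 176507.
Overall total = μ·N = 550.38·176507 = 97145922.66.
Subtract the known strata: 82092·509.67 + 64732·571.55 = 78837404.24.
Remaining total for group 3: 97145922.66 − 78837404.24 = 18308518.42.
Divide by its size: 18308518.42 / 29683 = 616.8015... → 616.80.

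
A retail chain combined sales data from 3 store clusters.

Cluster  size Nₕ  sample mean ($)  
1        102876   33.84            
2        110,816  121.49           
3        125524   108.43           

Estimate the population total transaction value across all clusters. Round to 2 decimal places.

30554927.00

Estimate total by summing Nₕ·x̄ₕ over strata.
102876·33.84 + 110816·121.49 + 125524·108.43 = 3481323.84 + 13463035.84 + 13610567.32 = 30554927.00.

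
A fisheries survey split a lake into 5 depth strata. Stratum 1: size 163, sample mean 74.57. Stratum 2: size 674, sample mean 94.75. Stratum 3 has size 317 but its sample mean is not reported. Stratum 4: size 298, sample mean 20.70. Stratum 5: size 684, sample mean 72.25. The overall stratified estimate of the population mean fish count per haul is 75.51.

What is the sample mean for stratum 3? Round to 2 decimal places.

Σ Nₕx̄ₕ = N·μ, so 317·x̄_3 = 2136·75.51 − (163·74.57 + 674·94.75 + 298·20.70 + 684·72.25).
= 161289.36 − 131604.01 = 29685.35.
x̄_3 = 29685.35 / 317 = 93.6446... → 93.64.

93.64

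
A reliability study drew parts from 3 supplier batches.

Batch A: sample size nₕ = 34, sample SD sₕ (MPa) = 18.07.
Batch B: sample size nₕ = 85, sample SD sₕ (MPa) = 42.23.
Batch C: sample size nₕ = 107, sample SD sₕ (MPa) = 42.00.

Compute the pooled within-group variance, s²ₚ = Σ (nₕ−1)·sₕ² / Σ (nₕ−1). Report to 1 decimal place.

Degrees of freedom: 33 + 84 + 106 = 223.
Σ(nₕ−1)sₕ² = 33·326.5249 + 84·1783.3729 + 106·1764 = 347562.6453.
s²ₚ = 347562.6453 / 223 = 1558.577... → 1558.6.

1558.6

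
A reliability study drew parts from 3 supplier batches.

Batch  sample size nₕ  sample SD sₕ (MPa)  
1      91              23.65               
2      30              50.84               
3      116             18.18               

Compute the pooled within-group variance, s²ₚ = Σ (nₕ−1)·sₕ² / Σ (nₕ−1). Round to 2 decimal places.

1: (91−1)·23.65² = 90·559.3225 = 50339.025
2: (30−1)·50.84² = 29·2584.7056 = 74956.4624
3: (116−1)·18.18² = 115·330.5124 = 38008.926
Numerator = 163304.4134; denominator = Σ(nₕ−1) = 234.
s²ₚ = 163304.4134/234 = 697.8821... → 697.88.

697.88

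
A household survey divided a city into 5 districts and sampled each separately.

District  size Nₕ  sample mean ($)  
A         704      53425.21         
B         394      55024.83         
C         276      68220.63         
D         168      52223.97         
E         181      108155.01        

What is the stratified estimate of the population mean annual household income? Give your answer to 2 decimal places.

61793.21

x̄_st = (Σ Nₕx̄ₕ) / (Σ Nₕ) = (704·53425.21 + 394·55024.83 + 276·68220.63 + 168·52223.97 + 181·108155.01) / 1723
= 106469708.51 / 1723 = 61793.2145... → 61793.21.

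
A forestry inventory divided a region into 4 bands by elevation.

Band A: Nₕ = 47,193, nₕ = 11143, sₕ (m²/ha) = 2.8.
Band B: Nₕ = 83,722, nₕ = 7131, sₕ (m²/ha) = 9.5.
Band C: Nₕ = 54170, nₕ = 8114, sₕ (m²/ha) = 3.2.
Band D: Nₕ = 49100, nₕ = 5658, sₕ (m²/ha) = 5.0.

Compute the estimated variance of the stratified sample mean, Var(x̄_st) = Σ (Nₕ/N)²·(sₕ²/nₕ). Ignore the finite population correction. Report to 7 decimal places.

0.0019079

N = 234185. Term for each stratum: Wₕ²sₕ²/nₕ.
Var(x̄_st) = 0.0000285727 + 0.0016175504 + 0.0000675250 + 0.0001942325 = 0.0019078805 → 0.0019079.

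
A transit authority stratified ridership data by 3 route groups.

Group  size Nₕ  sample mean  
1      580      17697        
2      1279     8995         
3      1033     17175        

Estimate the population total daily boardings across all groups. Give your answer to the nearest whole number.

39510640

Estimate total by summing Nₕ·x̄ₕ over strata.
580·17697 + 1279·8995 + 1033·17175 = 10264260 + 11504605 + 17741775 = 39510640.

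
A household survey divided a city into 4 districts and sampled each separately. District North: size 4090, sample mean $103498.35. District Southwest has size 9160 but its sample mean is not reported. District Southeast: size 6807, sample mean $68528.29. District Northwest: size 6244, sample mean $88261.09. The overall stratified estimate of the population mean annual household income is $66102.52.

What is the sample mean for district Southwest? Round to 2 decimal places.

32497.80

N = 4090 + 9160 + 6807 + 6244 = 26301.
Overall total = μ·N = 66102.52·26301 = 1738562378.52.
Subtract the known strata: 4090·103498.35 + 6807·68528.29 + 6244·88261.09 = 1440882567.49.
Remaining total for district Southwest: 1738562378.52 − 1440882567.49 = 297679811.03.
Divide by its size: 297679811.03 / 9160 = 32497.7960... → 32497.80.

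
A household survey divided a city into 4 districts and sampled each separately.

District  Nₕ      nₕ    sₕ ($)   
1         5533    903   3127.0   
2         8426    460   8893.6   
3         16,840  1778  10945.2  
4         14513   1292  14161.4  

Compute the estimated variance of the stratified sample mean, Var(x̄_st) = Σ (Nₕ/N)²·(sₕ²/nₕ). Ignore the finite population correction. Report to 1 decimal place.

31337.0

N = 45312. Term for each stratum: Wₕ²sₕ²/nₕ.
Var(x̄_st) = 161.4592 + 5945.8480 + 9306.2209 + 15923.4729 = 31337.0010 → 31337.0.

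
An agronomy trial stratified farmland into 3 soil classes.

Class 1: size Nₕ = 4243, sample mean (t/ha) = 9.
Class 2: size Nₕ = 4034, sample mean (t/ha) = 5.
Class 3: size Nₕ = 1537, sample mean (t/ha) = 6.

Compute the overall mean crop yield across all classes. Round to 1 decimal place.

6.9

N = 9814; weights Wₕ = Nₕ/N = (0.4323, 0.4110, 0.1566).
x̄_st = Σ Wₕ·x̄ₕ = 0.4323·9 + 0.4110·5 + 0.1566·6 ≈ 6.886...
→ 6.9.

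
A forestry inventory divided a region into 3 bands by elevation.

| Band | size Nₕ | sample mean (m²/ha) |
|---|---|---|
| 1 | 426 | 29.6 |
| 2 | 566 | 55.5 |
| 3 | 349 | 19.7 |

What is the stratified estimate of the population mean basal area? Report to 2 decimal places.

N = 1341; weights Wₕ = Nₕ/N = (0.3177, 0.4221, 0.2603).
x̄_st = Σ Wₕ·x̄ₕ = 0.3177·29.6 + 0.4221·55.5 + 0.2603·19.7 ≈ 37.9552...
→ 37.96.

37.96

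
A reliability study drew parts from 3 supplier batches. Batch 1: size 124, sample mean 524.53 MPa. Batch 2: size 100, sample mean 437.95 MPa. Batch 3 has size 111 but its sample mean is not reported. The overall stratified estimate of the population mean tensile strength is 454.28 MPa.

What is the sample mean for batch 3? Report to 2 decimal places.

Σ Nₕx̄ₕ = N·μ, so 111·x̄_3 = 335·454.28 − (124·524.53 + 100·437.95).
= 152183.8 − 108836.72 = 43347.08.
x̄_3 = 43347.08 / 111 = 390.5142... → 390.51.

390.51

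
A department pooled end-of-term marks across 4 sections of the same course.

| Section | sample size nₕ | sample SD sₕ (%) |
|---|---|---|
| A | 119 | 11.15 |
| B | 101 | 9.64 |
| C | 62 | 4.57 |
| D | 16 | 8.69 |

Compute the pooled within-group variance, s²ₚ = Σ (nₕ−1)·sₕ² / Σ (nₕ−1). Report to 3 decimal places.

A: (119−1)·11.15² = 118·124.3225 = 14670.055
B: (101−1)·9.64² = 100·92.9296 = 9292.96
C: (62−1)·4.57² = 61·20.8849 = 1273.9789
D: (16−1)·8.69² = 15·75.5161 = 1132.7415
Numerator = 26369.7354; denominator = Σ(nₕ−1) = 294.
s²ₚ = 26369.7354/294 = 89.69298... → 89.693.

89.693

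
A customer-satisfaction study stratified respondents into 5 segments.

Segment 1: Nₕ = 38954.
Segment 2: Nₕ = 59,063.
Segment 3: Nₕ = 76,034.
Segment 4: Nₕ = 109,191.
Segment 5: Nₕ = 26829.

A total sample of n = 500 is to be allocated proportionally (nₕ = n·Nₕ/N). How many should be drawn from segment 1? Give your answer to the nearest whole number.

63

Share of segment 1 = 38954/310071 = 0.12563.
Allocate 500 × 0.12563 = 62.815... → 63.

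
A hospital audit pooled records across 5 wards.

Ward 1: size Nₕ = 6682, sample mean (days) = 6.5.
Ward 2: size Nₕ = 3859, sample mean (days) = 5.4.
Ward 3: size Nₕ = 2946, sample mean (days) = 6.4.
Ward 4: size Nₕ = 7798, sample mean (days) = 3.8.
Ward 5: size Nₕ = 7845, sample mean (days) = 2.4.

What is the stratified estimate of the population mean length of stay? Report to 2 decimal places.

x̄_st = (Σ Nₕx̄ₕ) / (Σ Nₕ) = (6682·6.5 + 3859·5.4 + 2946·6.4 + 7798·3.8 + 7845·2.4) / 29130
= 131586.4 / 29130 = 4.5172... → 4.52.

4.52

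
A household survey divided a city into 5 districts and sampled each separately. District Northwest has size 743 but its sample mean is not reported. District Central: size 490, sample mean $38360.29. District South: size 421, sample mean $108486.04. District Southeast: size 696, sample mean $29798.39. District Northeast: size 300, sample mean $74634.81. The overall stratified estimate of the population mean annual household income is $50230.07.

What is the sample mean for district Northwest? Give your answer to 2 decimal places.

Σ Nₕx̄ₕ = N·μ, so 743·x̄_Northwest = 2650·50230.07 − (490·38360.29 + 421·108486.04 + 696·29798.39 + 300·74634.81).
= 133109685.5 − 107599287.38 = 25510398.12.
x̄_Northwest = 25510398.12 / 743 = 34334.3178... → 34334.32.

34334.32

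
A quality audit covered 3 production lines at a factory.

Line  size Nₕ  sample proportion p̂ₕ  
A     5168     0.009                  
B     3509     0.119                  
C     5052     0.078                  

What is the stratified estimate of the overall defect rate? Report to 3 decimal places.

N = 5168 + 3509 + 5052 = 13729.
Overall proportion = Σ (Nₕ/N)·p̂ₕ.
Σ Nₕp̂ₕ = 46.512 + 417.571 + 394.056 = 858.139.
858.139 / 13729 = 0.06251... → 0.063.

0.063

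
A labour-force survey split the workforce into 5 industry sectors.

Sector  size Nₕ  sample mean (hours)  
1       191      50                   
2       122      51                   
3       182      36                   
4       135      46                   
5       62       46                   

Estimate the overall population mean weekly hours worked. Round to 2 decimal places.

45.36

N = 191 + 122 + 182 + 135 + 62 = 692.
Overall mean = Σ (Nₕ/N)·x̄ₕ — weight by population share, not a simple average.
Σ Nₕx̄ₕ = 191·50 + 122·51 + 182·36 + 135·46 + 62·46 = 9550 + 6222 + 6552 + 6210 + 2852 = 31386.
Divide by N: 31386 / 692 = 45.3555... → 45.36.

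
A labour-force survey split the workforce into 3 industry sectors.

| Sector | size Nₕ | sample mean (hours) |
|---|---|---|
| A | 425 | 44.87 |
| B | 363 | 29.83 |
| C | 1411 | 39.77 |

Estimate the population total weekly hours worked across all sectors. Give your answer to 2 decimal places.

A: 425·44.87 = 19069.75
B: 363·29.83 = 10828.29
C: 1411·39.77 = 56115.47
τ̂ = Σ Nₕx̄ₕ = 86013.51.

86013.51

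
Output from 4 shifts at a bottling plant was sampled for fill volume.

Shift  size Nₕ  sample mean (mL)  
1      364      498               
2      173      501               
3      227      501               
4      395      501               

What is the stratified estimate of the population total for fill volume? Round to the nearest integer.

579567

Population total = Σ Nₕ·x̄ₕ (each stratum's size times its mean).
364·498 + 173·501 + 227·501 + 395·501 = 181272 + 86673 + 113727 + 197895 = 579567.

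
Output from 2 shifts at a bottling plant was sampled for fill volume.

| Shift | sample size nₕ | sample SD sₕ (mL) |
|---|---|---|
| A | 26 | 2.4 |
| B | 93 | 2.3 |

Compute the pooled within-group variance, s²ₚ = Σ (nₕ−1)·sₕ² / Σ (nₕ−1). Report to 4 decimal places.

Degrees of freedom: 25 + 92 = 117.
Σ(nₕ−1)sₕ² = 25·5.76 + 92·5.29 = 630.68.
s²ₚ = 630.68 / 117 = 5.390427... → 5.3904.

5.3904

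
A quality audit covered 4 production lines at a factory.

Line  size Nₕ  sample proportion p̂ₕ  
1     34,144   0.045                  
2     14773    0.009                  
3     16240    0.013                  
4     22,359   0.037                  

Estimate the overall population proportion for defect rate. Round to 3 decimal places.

0.031

N = 34144 + 14773 + 16240 + 22359 = 87516.
Overall proportion = Σ (Nₕ/N)·p̂ₕ.
Σ Nₕp̂ₕ = 1536.48 + 132.957 + 211.12 + 827.283 = 2707.84.
2707.84 / 87516 = 0.03094... → 0.031.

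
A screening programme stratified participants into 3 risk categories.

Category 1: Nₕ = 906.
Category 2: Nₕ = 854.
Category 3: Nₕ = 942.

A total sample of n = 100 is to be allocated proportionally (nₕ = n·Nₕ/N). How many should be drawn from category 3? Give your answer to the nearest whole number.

35

Share of category 3 = 942/2702 = 0.34863.
Allocate 100 × 0.34863 = 34.863... → 35.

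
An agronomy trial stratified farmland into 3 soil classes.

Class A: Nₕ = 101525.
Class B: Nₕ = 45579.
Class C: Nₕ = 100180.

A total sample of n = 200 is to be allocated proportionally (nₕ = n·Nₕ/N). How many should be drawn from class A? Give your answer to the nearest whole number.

82

N = 101525 + 45579 + 100180 = 247284.
n_A = 200·101525/247284 = 82.112... → 82.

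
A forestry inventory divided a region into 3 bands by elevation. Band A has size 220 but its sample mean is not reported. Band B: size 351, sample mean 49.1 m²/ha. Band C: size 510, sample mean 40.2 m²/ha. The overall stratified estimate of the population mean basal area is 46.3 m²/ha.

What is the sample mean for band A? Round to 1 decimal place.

Σ Nₕx̄ₕ = N·μ, so 220·x̄_A = 1081·46.3 − (351·49.1 + 510·40.2).
= 50050.3 − 37736.1 = 12314.2.
x̄_A = 12314.2 / 220 = 55.974... → 56.0.

56.0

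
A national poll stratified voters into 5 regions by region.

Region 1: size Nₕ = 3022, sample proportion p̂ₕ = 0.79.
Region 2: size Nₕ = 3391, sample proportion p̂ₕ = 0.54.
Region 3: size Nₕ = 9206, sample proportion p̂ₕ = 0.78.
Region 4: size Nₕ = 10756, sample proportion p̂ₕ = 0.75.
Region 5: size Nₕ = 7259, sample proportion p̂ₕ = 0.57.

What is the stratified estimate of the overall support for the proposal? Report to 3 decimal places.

N = 3022 + 3391 + 9206 + 10756 + 7259 = 33634.
Overall proportion = Σ (Nₕ/N)·p̂ₕ.
Σ Nₕp̂ₕ = 2387.38 + 1831.14 + 7180.68 + 8067 + 4137.63 = 23603.83.
23603.83 / 33634 = 0.70178... → 0.702.

0.702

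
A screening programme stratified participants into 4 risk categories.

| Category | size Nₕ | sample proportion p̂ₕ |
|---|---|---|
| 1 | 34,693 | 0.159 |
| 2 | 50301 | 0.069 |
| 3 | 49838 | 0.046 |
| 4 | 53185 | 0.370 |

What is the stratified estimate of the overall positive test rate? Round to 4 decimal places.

0.1647

N = 34693 + 50301 + 49838 + 53185 = 188017.
Overall proportion = Σ (Nₕ/N)·p̂ₕ.
Σ Nₕp̂ₕ = 5516.187 + 3470.769 + 2292.548 + 19678.45 = 30957.954.
30957.954 / 188017 = 0.164655... → 0.1647.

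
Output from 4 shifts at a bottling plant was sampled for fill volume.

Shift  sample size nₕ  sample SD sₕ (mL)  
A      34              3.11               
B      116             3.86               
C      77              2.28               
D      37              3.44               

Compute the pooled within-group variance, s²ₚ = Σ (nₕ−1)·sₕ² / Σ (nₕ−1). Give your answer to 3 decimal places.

10.976

Degrees of freedom: 33 + 115 + 76 + 36 = 260.
Σ(nₕ−1)sₕ² = 33·9.6721 + 115·14.8996 + 76·5.1984 + 36·11.8336 = 2853.7213.
s²ₚ = 2853.7213 / 260 = 10.97585... → 10.976.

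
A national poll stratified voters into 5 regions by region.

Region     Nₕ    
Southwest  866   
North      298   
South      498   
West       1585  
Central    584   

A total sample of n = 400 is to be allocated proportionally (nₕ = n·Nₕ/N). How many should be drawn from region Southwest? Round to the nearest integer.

90

Share of region Southwest = 866/3831 = 0.22605.
Allocate 400 × 0.22605 = 90.420... → 90.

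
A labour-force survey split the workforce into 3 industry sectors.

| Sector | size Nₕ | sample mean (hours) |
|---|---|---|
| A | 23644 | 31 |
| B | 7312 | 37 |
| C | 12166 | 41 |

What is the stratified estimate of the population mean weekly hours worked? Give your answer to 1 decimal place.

x̄_st = (Σ Nₕx̄ₕ) / (Σ Nₕ) = (23644·31 + 7312·37 + 12166·41) / 43122
= 1502314 / 43122 = 34.839... → 34.8.

34.8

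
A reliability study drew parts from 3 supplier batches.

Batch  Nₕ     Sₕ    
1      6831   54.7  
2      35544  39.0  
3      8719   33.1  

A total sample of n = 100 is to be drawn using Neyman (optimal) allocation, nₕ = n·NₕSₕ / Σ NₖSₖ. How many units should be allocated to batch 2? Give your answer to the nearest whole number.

68

Σ NₕSₕ = 6831·54.7 + 35544·39.0 + 8719·33.1 = 2048470.6.
Share for 2: 1386216/2048470.6 = 0.67671.
n_2 = 100 × 0.67671 = 67.671... → 68.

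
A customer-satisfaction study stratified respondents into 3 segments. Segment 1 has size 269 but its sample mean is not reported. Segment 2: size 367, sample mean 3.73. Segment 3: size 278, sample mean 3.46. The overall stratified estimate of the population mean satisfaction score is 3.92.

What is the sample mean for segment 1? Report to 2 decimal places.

4.65

N = 269 + 367 + 278 = 914.
Overall total = μ·N = 3.92·914 = 3582.88.
Subtract the known strata: 367·3.73 + 278·3.46 = 2330.79.
Remaining total for segment 1: 3582.88 − 2330.79 = 1252.09.
Divide by its size: 1252.09 / 269 = 4.6546... → 4.65.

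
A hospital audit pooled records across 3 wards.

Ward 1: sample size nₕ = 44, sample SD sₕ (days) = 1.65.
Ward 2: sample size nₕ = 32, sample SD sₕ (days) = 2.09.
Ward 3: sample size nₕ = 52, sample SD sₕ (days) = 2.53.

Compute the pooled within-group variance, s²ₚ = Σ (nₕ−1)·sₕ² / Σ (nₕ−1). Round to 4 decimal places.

Degrees of freedom: 43 + 31 + 51 = 125.
Σ(nₕ−1)sₕ² = 43·2.7225 + 31·4.3681 + 51·6.4009 = 578.9245.
s²ₚ = 578.9245 / 125 = 4.631396 → 4.6314.

4.6314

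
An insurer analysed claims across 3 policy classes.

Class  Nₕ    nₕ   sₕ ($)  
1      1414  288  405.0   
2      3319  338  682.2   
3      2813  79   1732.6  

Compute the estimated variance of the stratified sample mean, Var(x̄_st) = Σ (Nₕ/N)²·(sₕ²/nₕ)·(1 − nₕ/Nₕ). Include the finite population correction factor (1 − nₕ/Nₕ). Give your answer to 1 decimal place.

N = 7546. Term for each stratum: Wₕ²sₕ²/nₕ·(1−nₕ/Nₕ).
Var(x̄_st) = 15.9247 + 239.2447 + 5132.2071 = 5387.3765 → 5387.4.

5387.4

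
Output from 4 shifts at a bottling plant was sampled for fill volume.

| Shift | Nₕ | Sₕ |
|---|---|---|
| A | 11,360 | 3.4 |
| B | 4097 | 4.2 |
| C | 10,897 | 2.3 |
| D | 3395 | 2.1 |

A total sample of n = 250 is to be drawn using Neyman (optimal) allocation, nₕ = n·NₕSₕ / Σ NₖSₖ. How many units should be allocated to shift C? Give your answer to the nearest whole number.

71

A: NₕSₕ = 11360·3.4 = 38624
B: NₕSₕ = 4097·4.2 = 17207.4
C: NₕSₕ = 10897·2.3 = 25063.1
D: NₕSₕ = 3395·2.1 = 7129.5
Σ NₕSₕ = 88024.
n_C = 250·25063.1/88024 = 71.183... → 71.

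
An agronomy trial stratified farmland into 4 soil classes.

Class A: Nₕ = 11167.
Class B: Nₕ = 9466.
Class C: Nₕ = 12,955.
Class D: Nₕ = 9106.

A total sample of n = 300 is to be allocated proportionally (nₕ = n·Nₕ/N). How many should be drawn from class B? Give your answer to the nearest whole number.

67

Share of class B = 9466/42694 = 0.22172.
Allocate 300 × 0.22172 = 66.515... → 67.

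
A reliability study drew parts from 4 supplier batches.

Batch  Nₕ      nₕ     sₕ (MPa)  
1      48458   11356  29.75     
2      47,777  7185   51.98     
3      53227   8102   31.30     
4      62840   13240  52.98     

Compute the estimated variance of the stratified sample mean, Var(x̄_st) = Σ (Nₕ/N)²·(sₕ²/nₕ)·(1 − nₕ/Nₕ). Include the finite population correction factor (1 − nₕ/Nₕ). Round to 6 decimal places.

N = 212302; Wₕ = Nₕ/N.
batch 1: (48458/212302)²·29.75²/11356·(1 − 11356/48458) = 0.003108875
batch 2: (47777/212302)²·51.98²/7185·(1 − 7185/47777) = 0.016180686
batch 3: (53227/212302)²·31.30²/8102·(1 − 8102/53227) = 0.006443732
batch 4: (62840/212302)²·52.98²/13240·(1 − 13240/62840) = 0.014660393
Sum = 0.040393685 → 0.040394.

0.040394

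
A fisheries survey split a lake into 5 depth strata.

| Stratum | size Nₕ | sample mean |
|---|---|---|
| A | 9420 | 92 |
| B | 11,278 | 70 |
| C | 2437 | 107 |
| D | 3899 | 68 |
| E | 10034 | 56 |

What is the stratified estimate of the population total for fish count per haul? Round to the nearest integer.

A: 9420·92 = 866640
B: 11278·70 = 789460
C: 2437·107 = 260759
D: 3899·68 = 265132
E: 10034·56 = 561904
τ̂ = Σ Nₕx̄ₕ = 2743895.

2743895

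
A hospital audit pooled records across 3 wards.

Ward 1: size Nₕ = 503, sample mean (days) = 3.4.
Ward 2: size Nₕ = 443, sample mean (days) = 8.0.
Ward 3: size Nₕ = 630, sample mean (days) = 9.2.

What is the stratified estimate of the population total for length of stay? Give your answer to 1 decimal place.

1: 503·3.4 = 1710.2
2: 443·8.0 = 3544
3: 630·9.2 = 5796
τ̂ = Σ Nₕx̄ₕ = 11050.2.

11050.2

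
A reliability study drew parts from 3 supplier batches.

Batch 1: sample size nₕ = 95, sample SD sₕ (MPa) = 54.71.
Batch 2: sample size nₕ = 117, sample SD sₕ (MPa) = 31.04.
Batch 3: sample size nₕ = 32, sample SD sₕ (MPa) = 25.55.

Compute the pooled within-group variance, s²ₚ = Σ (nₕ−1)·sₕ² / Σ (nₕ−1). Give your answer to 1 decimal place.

1715.2

1: (95−1)·54.71² = 94·2993.1841 = 281359.3054
2: (117−1)·31.04² = 116·963.4816 = 111763.8656
3: (32−1)·25.55² = 31·652.8025 = 20236.8775
Numerator = 413360.0485; denominator = Σ(nₕ−1) = 241.
s²ₚ = 413360.0485/241 = 1715.187... → 1715.2.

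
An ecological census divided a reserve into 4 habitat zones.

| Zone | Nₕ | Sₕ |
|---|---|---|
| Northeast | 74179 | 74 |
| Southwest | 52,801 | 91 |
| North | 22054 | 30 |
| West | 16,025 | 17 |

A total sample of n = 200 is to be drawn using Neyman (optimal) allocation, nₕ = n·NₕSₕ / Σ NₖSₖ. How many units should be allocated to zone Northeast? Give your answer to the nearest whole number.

Northeast: NₕSₕ = 74179·74 = 5489246
Southwest: NₕSₕ = 52801·91 = 4804891
North: NₕSₕ = 22054·30 = 661620
West: NₕSₕ = 16025·17 = 272425
Σ NₕSₕ = 11228182.
n_Northeast = 200·5489246/11228182 = 97.776... → 98.

98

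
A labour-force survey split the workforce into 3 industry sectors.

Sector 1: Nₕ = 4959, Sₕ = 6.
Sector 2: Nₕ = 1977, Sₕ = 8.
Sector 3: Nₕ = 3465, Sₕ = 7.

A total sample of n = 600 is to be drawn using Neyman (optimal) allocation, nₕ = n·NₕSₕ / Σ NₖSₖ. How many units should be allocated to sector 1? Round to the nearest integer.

1: NₕSₕ = 4959·6 = 29754
2: NₕSₕ = 1977·8 = 15816
3: NₕSₕ = 3465·7 = 24255
Σ NₕSₕ = 69825.
n_1 = 600·29754/69825 = 255.673... → 256.

256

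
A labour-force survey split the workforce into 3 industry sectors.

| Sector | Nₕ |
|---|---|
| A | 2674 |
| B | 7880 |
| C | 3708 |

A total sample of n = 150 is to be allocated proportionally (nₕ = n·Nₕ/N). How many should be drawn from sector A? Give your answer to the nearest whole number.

Share of sector A = 2674/14262 = 0.18749.
Allocate 150 × 0.18749 = 28.124... → 28.

28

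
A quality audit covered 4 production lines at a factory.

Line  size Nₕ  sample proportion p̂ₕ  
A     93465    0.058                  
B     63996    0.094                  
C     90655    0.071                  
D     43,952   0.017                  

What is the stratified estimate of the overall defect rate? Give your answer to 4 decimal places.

0.0638

Wₕ = Nₕ/N with N = 292068: 0.3200, 0.2191, 0.3104, 0.1505.
p̂_st = 0.3200·0.058 + 0.2191·0.094 + 0.3104·0.071 + 0.1505·0.017 ≈ 0.063753... → 0.0638.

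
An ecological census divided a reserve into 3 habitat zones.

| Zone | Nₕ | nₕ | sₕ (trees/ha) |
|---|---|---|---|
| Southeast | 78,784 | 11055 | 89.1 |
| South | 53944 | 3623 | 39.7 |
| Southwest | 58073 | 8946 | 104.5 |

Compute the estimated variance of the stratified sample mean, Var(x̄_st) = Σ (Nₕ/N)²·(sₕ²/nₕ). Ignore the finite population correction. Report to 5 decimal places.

0.27029

N = 190801. Term for each stratum: Wₕ²sₕ²/nₕ.
Var(x̄_st) = 0.12243665 + 0.03477264 + 0.11308133 = 0.27029062 → 0.27029.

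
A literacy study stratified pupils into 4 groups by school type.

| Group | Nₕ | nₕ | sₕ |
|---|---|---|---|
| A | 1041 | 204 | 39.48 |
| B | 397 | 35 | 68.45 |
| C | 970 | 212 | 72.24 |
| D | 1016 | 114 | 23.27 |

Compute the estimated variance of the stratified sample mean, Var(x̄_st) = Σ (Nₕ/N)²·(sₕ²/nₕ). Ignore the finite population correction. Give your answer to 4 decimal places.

4.8997

N = 3424. Term for each stratum: Wₕ²sₕ²/nₕ.
Var(x̄_st) = 0.7062494 + 1.7996679 + 1.9755843 + 0.4182229 = 4.8997245 → 4.8997.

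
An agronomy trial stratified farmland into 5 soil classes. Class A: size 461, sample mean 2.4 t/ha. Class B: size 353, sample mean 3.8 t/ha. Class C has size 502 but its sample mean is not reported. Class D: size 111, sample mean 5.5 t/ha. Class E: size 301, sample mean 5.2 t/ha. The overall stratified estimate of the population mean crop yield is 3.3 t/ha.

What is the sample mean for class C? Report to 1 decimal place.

2.1

Σ Nₕx̄ₕ = N·μ, so 502·x̄_C = 1728·3.3 − (461·2.4 + 353·3.8 + 111·5.5 + 301·5.2).
= 5702.4 − 4623.5 = 1078.9.
x̄_C = 1078.9 / 502 = 2.149... → 2.1.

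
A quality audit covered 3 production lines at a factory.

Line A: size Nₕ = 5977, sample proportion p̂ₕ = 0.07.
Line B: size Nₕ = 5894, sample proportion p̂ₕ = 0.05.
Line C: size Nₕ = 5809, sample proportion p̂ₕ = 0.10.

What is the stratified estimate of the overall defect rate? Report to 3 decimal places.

N = 5977 + 5894 + 5809 = 17680.
Overall proportion = Σ (Nₕ/N)·p̂ₕ.
Σ Nₕp̂ₕ = 418.39 + 294.7 + 580.9 = 1293.99.
1293.99 / 17680 = 0.07319... → 0.073.

0.073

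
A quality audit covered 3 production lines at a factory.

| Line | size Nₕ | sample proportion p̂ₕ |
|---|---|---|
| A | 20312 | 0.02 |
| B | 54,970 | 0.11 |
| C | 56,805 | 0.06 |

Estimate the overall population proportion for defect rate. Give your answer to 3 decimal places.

0.075

N = 20312 + 54970 + 56805 = 132087.
Overall proportion = Σ (Nₕ/N)·p̂ₕ.
Σ Nₕp̂ₕ = 406.24 + 6046.7 + 3408.3 = 9861.24.
9861.24 / 132087 = 0.07466... → 0.075.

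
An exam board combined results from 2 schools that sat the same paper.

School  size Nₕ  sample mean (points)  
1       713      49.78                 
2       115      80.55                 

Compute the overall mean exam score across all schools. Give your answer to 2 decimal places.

x̄_st = (Σ Nₕx̄ₕ) / (Σ Nₕ) = (713·49.78 + 115·80.55) / 828
= 44756.39 / 828 = 54.0536... → 54.05.

54.05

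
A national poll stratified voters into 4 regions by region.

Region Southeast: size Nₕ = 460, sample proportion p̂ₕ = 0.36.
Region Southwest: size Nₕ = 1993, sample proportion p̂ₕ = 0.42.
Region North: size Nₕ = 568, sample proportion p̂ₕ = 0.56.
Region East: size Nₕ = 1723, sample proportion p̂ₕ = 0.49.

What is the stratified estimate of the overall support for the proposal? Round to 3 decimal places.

0.456

Wₕ = Nₕ/N with N = 4744: 0.0970, 0.4201, 0.1197, 0.3632.
p̂_st = 0.0970·0.36 + 0.4201·0.42 + 0.1197·0.56 + 0.3632·0.49 ≈ 0.45637... → 0.456.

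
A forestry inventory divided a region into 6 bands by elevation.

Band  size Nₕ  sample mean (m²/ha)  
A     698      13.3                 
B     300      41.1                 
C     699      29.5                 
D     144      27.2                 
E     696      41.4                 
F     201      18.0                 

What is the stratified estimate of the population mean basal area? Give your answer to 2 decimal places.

x̄_st = (Σ Nₕx̄ₕ) / (Σ Nₕ) = (698·13.3 + 300·41.1 + 699·29.5 + 144·27.2 + 696·41.4 + 201·18.0) / 2738
= 78583.1 / 2738 = 28.7009... → 28.70.

28.70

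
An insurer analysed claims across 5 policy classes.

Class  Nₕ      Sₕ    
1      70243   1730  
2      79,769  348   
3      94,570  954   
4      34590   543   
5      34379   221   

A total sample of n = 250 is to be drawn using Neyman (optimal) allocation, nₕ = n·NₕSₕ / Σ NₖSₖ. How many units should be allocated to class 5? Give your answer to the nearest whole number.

Σ NₕSₕ = 70243·1730 + 79769·348 + 94570·954 + 34590·543 + 34379·221 = 265879911.
Share for 5: 7597759/265879911 = 0.02858.
n_5 = 250 × 0.02858 = 7.144... → 7.

7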